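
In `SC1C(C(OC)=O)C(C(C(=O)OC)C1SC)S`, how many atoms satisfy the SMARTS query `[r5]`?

5

The query [r5] means: r5 matches atoms in a five-membered ring.
Check the 17 heavy atoms by environment: 5× C (in 5-ring) → match; 5× C (acyclic) → no; 4× O (acyclic) → no; 3× S (acyclic) → no.
That gives 5 matching atoms.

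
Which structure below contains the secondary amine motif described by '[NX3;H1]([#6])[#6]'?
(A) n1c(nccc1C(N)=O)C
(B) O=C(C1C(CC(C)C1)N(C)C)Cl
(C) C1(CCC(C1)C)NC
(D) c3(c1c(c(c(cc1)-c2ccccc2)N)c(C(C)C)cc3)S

C

[NX3;H1]([#6])[#6] describes a trivalent nitrogen with one H, bonded to two carbons (a secondary amine).
(A) has a primary amide (-C(=O)NH2) but the -C(=O)NH2 nitrogen has H2, not H1.
(B) has a dimethylamino group (-N(CH3)2) but the nitrogen has H0, not H1.
(C) contains an N-methylamino group (-NHCH3), which satisfies every atom and bond constraint.
(D) has a primary amino group (-NH2) but the nitrogen has H2 and only one carbon neighbour.
So the answer is (C).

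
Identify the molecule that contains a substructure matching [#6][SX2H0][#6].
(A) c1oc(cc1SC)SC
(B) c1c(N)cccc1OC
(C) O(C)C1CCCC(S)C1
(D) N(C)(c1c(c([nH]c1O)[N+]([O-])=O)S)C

A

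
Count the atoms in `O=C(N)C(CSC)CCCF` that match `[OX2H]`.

The query [OX2H] means: aliphatic oxygen with two connections, one of which is H — an -OH oxygen.
Check the 11 heavy atoms by environment: 4× C (H2, X4) → no; 1× C (H1, X4) → no; 1× C (H0, X3) → no; 1× O (H0, X1) → no; 1× N (H2, X3) → no; 1× S (H0, X2) → no; 1× C (H3, X4) → no; 1× F (H0, X1) → no.
No environment satisfies the query, so 0 matching atoms.

0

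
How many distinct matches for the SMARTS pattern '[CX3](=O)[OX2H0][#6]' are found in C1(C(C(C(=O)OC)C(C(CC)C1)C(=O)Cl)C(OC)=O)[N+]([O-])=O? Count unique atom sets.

[CX3](=O)[OX2H0][#6] is the SMARTS for an ester: a carbonyl carbon bonded to an oxygen that is itself bonded to carbon (no H on that O).
The molecule carries 2 separate instances of a methyl-ester group (-C(=O)OCH3) meeting every constraint; each maps to a distinct set of atoms, giving 2 matches.

2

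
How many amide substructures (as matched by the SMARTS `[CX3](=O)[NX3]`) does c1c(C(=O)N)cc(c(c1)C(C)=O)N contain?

[CX3](=O)[NX3] is the SMARTS for an amide: a carbonyl carbon bonded to a trivalent nitrogen.
Exactly one fragment in the molecule meets all constraints, giving 1 match.

1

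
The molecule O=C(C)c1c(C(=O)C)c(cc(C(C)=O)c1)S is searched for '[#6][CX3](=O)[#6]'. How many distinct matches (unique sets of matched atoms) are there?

[#6][CX3](=O)[#6] is the SMARTS for a ketone: a carbonyl carbon (no H) flanked by two carbons.
The molecule carries 3 separate instances of an acetyl/ketone group (-C(=O)CH3) meeting every constraint; each maps to a distinct set of atoms, giving 3 matches.

3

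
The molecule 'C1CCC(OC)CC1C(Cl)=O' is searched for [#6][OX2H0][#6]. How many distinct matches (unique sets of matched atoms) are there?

1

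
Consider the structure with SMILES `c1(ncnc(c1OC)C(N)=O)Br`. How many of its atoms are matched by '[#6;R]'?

The query [#6;R] means: carbon that is part of a ring.
Check the 12 heavy atoms by environment: 2× n (aromatic, in 6-ring) → no; 4× c (aromatic, in 6-ring) → match; 1× Br (acyclic) → no; 2× O (acyclic) → no; 2× C (acyclic) → no; 1× N (acyclic) → no.
That gives 4 matching atoms.

4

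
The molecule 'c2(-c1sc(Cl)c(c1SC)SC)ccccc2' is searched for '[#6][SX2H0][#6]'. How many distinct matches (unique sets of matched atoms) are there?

[#6][SX2H0][#6] is the SMARTS for a thioether: an aliphatic sulfur bridging two carbons with no H on the sulfur.
The molecule carries 2 separate instances of a methylthio ether (-SCH3) meeting every constraint; each maps to a distinct set of atoms, giving 2 matches.

2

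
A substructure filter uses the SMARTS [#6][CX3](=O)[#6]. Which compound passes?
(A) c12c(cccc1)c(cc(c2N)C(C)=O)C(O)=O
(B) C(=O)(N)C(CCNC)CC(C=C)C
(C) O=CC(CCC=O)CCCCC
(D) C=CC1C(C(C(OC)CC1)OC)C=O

A

[#6][CX3](=O)[#6] describes a carbonyl carbon (no H) flanked by two carbons (a ketone).
(A) contains an acetyl/ketone group (-C(=O)CH3), which satisfies every atom and bond constraint.
(B) has a primary amide (-C(=O)NH2) but one neighbour of the carbonyl carbon is N, not C.
(C) has an aldehyde (-CHO) but the carbonyl carbon has H1, so it is not flanked by two carbons.
(D) has an aldehyde (-CHO) but the carbonyl carbon has H1, so it is not flanked by two carbons.
So the answer is (A).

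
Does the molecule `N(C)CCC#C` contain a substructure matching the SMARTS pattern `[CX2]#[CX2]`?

Yes

The pattern [CX2]#[CX2] describes a carbon-carbon triple bond — an alkyne.
The molecule carries an ethynyl group (-C#CH), whose atoms satisfy every constraint of the query, so the pattern matches.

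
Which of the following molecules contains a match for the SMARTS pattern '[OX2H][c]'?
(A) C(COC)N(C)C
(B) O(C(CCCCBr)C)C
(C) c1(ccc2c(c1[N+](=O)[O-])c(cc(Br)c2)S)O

[OX2H][c] describes a hydroxyl oxygen attached to an aromatic carbon (a phenol).
(A) has a methoxy ether (-OCH3) but the oxygen has H0, not H1.
(B) has a methoxy ether (-OCH3) but the oxygen has H0, not H1.
(C) contains a hydroxyl group (-OH), which satisfies every atom and bond constraint.
So the answer is (C).

C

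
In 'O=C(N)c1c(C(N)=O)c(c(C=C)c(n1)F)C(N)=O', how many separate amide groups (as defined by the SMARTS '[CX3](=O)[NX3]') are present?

3

[CX3](=O)[NX3] is the SMARTS for an amide: a carbonyl carbon bonded to a trivalent nitrogen.
The molecule carries 3 separate instances of a primary amide (-C(=O)NH2) meeting every constraint; each maps to a distinct set of atoms, giving 3 matches.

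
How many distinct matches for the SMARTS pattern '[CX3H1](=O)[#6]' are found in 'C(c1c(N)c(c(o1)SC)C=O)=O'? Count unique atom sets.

[CX3H1](=O)[#6] is the SMARTS for an aldehyde: an sp2 carbon with one H, double-bonded to O and single-bonded to carbon.
The molecule carries 2 separate instances of an aldehyde (-CHO) meeting every constraint; each maps to a distinct set of atoms, giving 2 matches.

2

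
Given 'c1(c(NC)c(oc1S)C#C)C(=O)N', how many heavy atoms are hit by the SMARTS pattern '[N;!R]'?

2

Check the 13 heavy atoms by environment: 1× o (aromatic, in 5-ring) → no; 4× c (aromatic, in 5-ring) → no; 4× C (acyclic) → no; 2× N (acyclic) → match; 1× O (acyclic) → no; 1× S (acyclic) → no.
That gives 2 matching atoms.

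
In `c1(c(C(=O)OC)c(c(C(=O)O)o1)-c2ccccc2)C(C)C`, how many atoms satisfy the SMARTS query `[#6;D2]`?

5

The query [#6;D2] means: any carbon bonded to exactly two heavy atoms.
Check the 21 heavy atoms by environment: 1× o (aromatic, D2) → no; 5× c (aromatic, D3) → no; 3× C (D3) → no; 3× C (D1) → no; 3× O (D1) → no; 1× O (D2) → no; 5× c (aromatic, D2) → match.
That gives 5 matching atoms.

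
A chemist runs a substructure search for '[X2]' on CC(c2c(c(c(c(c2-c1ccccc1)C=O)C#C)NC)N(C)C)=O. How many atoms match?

Check the 24 heavy atoms by environment: 12× c (aromatic, X3) → no; 2× C (X3) → no; 2× O (X1) → no; 2× N (X3) → no; 4× C (X4) → no; 2× C (X2) → match.
That gives 2 matching atoms.

2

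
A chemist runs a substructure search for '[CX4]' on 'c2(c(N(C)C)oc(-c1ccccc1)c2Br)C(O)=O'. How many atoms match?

2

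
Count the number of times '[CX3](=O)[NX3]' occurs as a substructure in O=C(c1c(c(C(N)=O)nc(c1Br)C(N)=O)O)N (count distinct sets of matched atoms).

3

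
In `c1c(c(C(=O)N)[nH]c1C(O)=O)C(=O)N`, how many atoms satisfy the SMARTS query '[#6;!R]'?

3

The query [#6;!R] means: carbon not in any ring.
Check the 14 heavy atoms by environment: 1× n (aromatic, in 5-ring) → no; 4× c (aromatic, in 5-ring) → no; 3× C (acyclic) → match; 4× O (acyclic) → no; 2× N (acyclic) → no.
That gives 3 matching atoms.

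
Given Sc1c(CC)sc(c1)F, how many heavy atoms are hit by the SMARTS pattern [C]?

2

The query [C] means: uppercase C matches aliphatic (non-aromatic) carbon only.
Check the 9 heavy atoms by environment: 1× s (aromatic) → no; 4× c (aromatic) → no; 1× F → no; 2× C → match; 1× S → no.
That gives 2 matching atoms.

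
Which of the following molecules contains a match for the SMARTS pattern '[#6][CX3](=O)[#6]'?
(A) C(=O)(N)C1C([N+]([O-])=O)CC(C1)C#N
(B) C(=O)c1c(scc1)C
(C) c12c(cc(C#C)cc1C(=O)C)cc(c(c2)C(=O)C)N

[#6][CX3](=O)[#6] describes a carbonyl carbon (no H) flanked by two carbons (a ketone).
(A) has a primary amide (-C(=O)NH2) but one neighbour of the carbonyl carbon is N, not C.
(B) has an aldehyde (-CHO) but the carbonyl carbon has H1, so it is not flanked by two carbons.
(C) contains an acetyl/ketone group (-C(=O)CH3), which satisfies every atom and bond constraint.
So the answer is (C).

C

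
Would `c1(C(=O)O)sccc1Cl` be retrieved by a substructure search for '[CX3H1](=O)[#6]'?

No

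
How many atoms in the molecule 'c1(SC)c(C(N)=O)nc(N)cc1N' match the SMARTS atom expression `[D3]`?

The query [D3] means: atom with exactly three heavy-atom neighbours.
Check the 13 heavy atoms by environment: 1× n (aromatic, D2) → no; 4× c (aromatic, D3) → match; 1× c (aromatic, D2) → no; 1× S (D2) → no; 1× C (D1) → no; 3× N (D1) → no; 1× C (D3) → match; 1× O (D1) → no.
Summing the matching environments: 4 + 1 = 5 matching atoms.

5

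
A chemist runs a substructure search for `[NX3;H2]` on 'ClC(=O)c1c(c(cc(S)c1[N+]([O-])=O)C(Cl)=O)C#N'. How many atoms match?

0

The query [NX3;H2] means: aliphatic N with 3 total connections, two of them H — an -NH2 nitrogen (amine or amide).
Check the 18 heavy atoms by environment: 1× c (aromatic, H1, X3) → no; 5× c (aromatic, H0, X3) → no; 1× N (charge +1, H0, X3) → no; 1× O (charge -1, H0, X1) → no; 3× O (H0, X1) → no; 1× C (H0, X2) → no; 1× N (H0, X1) → no; 1× S (H1, X2) → no; 2× C (H0, X3) → no; 2× Cl (H0, X1) → no.
No environment satisfies the query, so 0 matching atoms.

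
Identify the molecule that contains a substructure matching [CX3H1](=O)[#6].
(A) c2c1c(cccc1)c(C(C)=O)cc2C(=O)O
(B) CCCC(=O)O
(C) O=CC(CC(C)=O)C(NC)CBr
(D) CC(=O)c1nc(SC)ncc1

C

[CX3H1](=O)[#6] describes an sp2 carbon with one H, double-bonded to O and single-bonded to carbon (an aldehyde).
(A) has an acetyl/ketone group (-C(=O)CH3) but the carbonyl carbon has H0 (two carbon neighbours), not H1.
(B) has a carboxylic acid group (-C(=O)OH) but the carbonyl carbon has H0 and is bonded to O, not H1.
(C) contains an aldehyde (-CHO), which satisfies every atom and bond constraint.
(D) has an acetyl/ketone group (-C(=O)CH3) but the carbonyl carbon has H0 (two carbon neighbours), not H1.
So the answer is (C).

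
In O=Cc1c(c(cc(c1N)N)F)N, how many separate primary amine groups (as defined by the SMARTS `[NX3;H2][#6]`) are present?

3

[NX3;H2][#6] is the SMARTS for a primary amine: a trivalent nitrogen with two H attached to carbon.
The molecule carries 3 separate instances of a primary amino group (-NH2) meeting every constraint; each maps to a distinct set of atoms, giving 3 matches.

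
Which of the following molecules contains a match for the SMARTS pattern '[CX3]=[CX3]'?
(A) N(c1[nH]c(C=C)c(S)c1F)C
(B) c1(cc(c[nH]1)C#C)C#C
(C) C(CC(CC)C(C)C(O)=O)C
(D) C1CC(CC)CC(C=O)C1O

A

[CX3]=[CX3] describes a non-aromatic C=C double bond between two sp2 carbons (an alkene).
(A) contains a vinyl group (-CH=CH2), which satisfies every atom and bond constraint.
(B) has an ethynyl group (-C#CH) but the C-C bond is a triple bond, not a double bond.
(C) has an ethyl group (-CH2CH3) but its C-C bond is a single bond between CX4 carbons, not CX3=CX3.
(D) has an ethyl group (-CH2CH3) but its C-C bond is a single bond between CX4 carbons, not CX3=CX3.
So the answer is (A).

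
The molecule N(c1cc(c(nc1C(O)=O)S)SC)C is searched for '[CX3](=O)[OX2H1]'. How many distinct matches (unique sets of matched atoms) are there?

1

[CX3](=O)[OX2H1] is the SMARTS for a carboxylic acid: an sp2 carbon double-bonded to O and single-bonded to an -OH oxygen.
Exactly one fragment in the molecule meets all constraints, giving 1 match.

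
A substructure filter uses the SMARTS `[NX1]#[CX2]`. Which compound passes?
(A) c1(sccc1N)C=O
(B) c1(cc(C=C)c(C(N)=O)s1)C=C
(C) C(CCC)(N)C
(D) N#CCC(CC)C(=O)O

[NX1]#[CX2] describes a nitrogen triple-bonded to a two-connected carbon (a nitrile).
(A) has a primary amino group (-NH2) but the nitrogen is NX3 (three connections), not NX1 triple-bonded.
(B) has a primary amide (-C(=O)NH2) but the nitrogen is NX3, not NX1.
(C) has a primary amino group (-NH2) but the nitrogen is NX3 (three connections), not NX1 triple-bonded.
(D) contains a nitrile (-C#N), which satisfies every atom and bond constraint.
So the answer is (D).

D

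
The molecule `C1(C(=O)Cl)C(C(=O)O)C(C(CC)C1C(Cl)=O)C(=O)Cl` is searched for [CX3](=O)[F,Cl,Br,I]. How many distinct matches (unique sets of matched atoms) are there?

3

[CX3](=O)[F,Cl,Br,I] is the SMARTS for an acyl halide: a carbonyl carbon bonded to a halogen.
The molecule carries 3 separate instances of an acyl chloride (-C(=O)Cl) meeting every constraint; each maps to a distinct set of atoms, giving 3 matches.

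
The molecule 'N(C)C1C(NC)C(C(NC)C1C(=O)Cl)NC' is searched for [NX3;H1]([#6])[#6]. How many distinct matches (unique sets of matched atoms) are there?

4

[NX3;H1]([#6])[#6] is the SMARTS for a secondary amine: a trivalent nitrogen with one H, bonded to two carbons.
The molecule carries 4 separate instances of an N-methylamino group (-NHCH3) meeting every constraint; each maps to a distinct set of atoms, giving 4 matches.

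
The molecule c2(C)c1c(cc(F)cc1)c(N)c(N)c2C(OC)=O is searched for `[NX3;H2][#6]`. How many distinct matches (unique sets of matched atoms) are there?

2

[NX3;H2][#6] is the SMARTS for a primary amine: a trivalent nitrogen with two H attached to carbon.
The molecule carries 2 separate instances of a primary amino group (-NH2) meeting every constraint; each maps to a distinct set of atoms, giving 2 matches.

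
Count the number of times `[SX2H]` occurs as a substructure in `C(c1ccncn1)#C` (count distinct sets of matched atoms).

0

[SX2H] is the SMARTS for a thiol: an aliphatic sulfur with two connections, one being H.
No fragment in the molecule satisfies every constraint, giving 0 matches.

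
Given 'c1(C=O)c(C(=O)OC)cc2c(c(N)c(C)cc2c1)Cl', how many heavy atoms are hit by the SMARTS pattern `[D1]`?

6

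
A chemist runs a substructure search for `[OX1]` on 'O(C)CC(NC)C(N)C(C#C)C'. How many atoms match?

0

Check the 12 heavy atoms by environment: 7× C (X4) → no; 2× N (X3) → no; 2× C (X2) → no; 1× O (X2) → no.
No environment satisfies the query, so 0 matching atoms.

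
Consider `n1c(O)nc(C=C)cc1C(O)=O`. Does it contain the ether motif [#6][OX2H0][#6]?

No

The pattern [#6][OX2H0][#6] describes an aliphatic oxygen bridging two carbons with no H on the oxygen — an ether.
The closest candidate here is a carboxylic acid group (-C(=O)OH), but the -OH oxygen has H1; the =O is OX1, not OX2. No other fragment satisfies the full query, so there is no match.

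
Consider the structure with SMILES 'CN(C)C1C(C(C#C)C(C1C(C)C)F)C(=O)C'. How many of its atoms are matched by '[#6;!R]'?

Check the 17 heavy atoms by environment: 5× C (in 5-ring) → no; 9× C (acyclic) → match; 1× N (acyclic) → no; 1× F (acyclic) → no; 1× O (acyclic) → no.
That gives 9 matching atoms.

9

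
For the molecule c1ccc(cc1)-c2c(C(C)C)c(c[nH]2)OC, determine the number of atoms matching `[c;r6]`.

6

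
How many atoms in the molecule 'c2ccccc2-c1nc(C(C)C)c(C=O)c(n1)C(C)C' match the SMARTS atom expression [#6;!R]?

7

The query [#6;!R] means: carbon not in any ring.
Check the 20 heavy atoms by environment: 2× n (aromatic, in 6-ring) → no; 10× c (aromatic, in 6-ring) → no; 7× C (acyclic) → match; 1× O (acyclic) → no.
That gives 7 matching atoms.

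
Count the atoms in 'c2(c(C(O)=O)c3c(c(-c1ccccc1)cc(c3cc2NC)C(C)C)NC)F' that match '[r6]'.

16

The query [r6] means: r6 matches atoms in a six-membered ring.
Check the 27 heavy atoms by environment: 16× c (aromatic, in 6-ring) → match; 6× C (acyclic) → no; 2× O (acyclic) → no; 1× F (acyclic) → no; 2× N (acyclic) → no.
That gives 16 matching atoms.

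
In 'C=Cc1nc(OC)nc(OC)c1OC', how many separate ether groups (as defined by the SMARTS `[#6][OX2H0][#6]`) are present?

3

[#6][OX2H0][#6] is the SMARTS for an ether: an aliphatic oxygen bridging two carbons with no H on the oxygen.
The molecule carries 3 separate instances of a methoxy ether (-OCH3) meeting every constraint; each maps to a distinct set of atoms, giving 3 matches.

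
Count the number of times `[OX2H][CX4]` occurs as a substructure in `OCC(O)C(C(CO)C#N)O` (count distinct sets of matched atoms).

[OX2H][CX4] is the SMARTS for an aliphatic alcohol: a hydroxyl oxygen bound to an sp3 (X4) carbon.
The molecule carries 4 separate instances of a hydroxyl group (-OH) meeting every constraint; each maps to a distinct set of atoms, giving 4 matches.

4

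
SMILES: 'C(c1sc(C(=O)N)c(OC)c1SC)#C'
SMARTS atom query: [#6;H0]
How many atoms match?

The query [#6;H0] means: any carbon with no attached hydrogen.
Check the 14 heavy atoms by environment: 1× s (aromatic, H0) → no; 4× c (aromatic, H0) → match; 2× C (H0) → match; 1× C (H1) → no; 2× O (H0) → no; 2× C (H3) → no; 1× S (H0) → no; 1× N (H2) → no.
Summing the matching environments: 4 + 2 = 6 matching atoms.

6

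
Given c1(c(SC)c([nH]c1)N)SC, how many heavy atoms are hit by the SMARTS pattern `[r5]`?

5

The query [r5] means: r5 matches atoms in a five-membered ring.
Check the 10 heavy atoms by environment: 1× n (aromatic, in 5-ring) → match; 4× c (aromatic, in 5-ring) → match; 1× N (acyclic) → no; 2× S (acyclic) → no; 2× C (acyclic) → no.
Summing the matching environments: 1 + 4 = 5 matching atoms.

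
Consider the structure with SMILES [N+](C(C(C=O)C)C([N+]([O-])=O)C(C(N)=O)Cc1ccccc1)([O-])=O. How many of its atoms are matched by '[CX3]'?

2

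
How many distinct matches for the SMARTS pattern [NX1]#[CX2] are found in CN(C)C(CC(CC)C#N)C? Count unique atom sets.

[NX1]#[CX2] is the SMARTS for a nitrile: a nitrogen triple-bonded to a two-connected carbon.
Exactly one fragment in the molecule meets all constraints, giving 1 match.

1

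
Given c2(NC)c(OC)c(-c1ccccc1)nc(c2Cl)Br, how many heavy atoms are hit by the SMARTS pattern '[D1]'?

4

The query [D1] means: atom with exactly one heavy-atom neighbour (degree 1).
Check the 18 heavy atoms by environment: 1× n (aromatic, D2) → no; 6× c (aromatic, D3) → no; 1× Cl (D1) → match; 5× c (aromatic, D2) → no; 1× O (D2) → no; 2× C (D1) → match; 1× N (D2) → no; 1× Br (D1) → match.
Summing the matching environments: 1 + 2 + 1 = 4 matching atoms.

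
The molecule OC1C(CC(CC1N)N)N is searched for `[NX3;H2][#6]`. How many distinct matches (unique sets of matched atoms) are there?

[NX3;H2][#6] is the SMARTS for a primary amine: a trivalent nitrogen with two H attached to carbon.
The molecule carries 3 separate instances of a primary amino group (-NH2) meeting every constraint; each maps to a distinct set of atoms, giving 3 matches.

3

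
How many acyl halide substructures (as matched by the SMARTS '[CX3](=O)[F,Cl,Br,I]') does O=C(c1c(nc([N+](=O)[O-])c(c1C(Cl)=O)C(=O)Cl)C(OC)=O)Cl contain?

[CX3](=O)[F,Cl,Br,I] is the SMARTS for an acyl halide: a carbonyl carbon bonded to a halogen.
The molecule carries 3 separate instances of an acyl chloride (-C(=O)Cl) meeting every constraint; each maps to a distinct set of atoms, giving 3 matches.

3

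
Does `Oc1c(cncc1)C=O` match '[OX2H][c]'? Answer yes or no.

Yes

The pattern [OX2H][c] describes a hydroxyl oxygen attached to an aromatic carbon — a phenol.
The molecule carries a hydroxyl group (-OH), whose atoms satisfy every constraint of the query, so the pattern matches.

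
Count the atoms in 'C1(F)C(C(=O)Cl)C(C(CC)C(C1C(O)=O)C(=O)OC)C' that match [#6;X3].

Check the 20 heavy atoms by environment: 10× C (X4) → no; 3× C (X3) → match; 3× O (X1) → no; 2× O (X2) → no; 1× Cl (X1) → no; 1× F (X1) → no.
That gives 3 matching atoms.

3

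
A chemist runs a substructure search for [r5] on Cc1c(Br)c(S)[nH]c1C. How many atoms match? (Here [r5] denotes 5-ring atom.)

The query [r5] means: r5 matches atoms in a five-membered ring.
Check the 9 heavy atoms by environment: 1× n (aromatic, in 5-ring) → match; 4× c (aromatic, in 5-ring) → match; 2× C (acyclic) → no; 1× S (acyclic) → no; 1× Br (acyclic) → no.
Summing the matching environments: 1 + 4 = 5 matching atoms.

5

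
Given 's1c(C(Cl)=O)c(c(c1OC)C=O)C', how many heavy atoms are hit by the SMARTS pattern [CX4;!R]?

2

The query [CX4;!R] means: aliphatic carbon with four total connections, not in a ring.
Check the 13 heavy atoms by environment: 1× s (aromatic, X2, in 5-ring) → no; 4× c (aromatic, X3, in 5-ring) → no; 2× C (X3, acyclic) → no; 2× O (X1, acyclic) → no; 1× Cl (X1, acyclic) → no; 1× O (X2, acyclic) → no; 2× C (X4, acyclic) → match.
That gives 2 matching atoms.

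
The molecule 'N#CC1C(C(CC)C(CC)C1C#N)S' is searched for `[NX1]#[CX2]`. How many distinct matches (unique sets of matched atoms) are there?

2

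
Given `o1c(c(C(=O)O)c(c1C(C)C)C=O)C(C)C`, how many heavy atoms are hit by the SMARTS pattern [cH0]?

Check the 16 heavy atoms by environment: 1× o (aromatic, H0) → no; 4× c (aromatic, H0) → match; 3× C (H1) → no; 4× C (H3) → no; 1× C (H0) → no; 2× O (H0) → no; 1× O (H1) → no.
That gives 4 matching atoms.

4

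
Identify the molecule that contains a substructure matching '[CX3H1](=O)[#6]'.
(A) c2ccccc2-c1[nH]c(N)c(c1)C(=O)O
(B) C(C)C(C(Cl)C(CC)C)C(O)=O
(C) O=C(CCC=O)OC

C

[CX3H1](=O)[#6] describes an sp2 carbon with one H, double-bonded to O and single-bonded to carbon (an aldehyde).
(A) has a carboxylic acid group (-C(=O)OH) but the carbonyl carbon has H0 and is bonded to O, not H1.
(B) has a carboxylic acid group (-C(=O)OH) but the carbonyl carbon has H0 and is bonded to O, not H1.
(C) contains an aldehyde (-CHO), which satisfies every atom and bond constraint.
So the answer is (C).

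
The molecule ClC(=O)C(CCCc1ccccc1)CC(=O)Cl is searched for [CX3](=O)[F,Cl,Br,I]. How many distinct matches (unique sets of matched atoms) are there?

2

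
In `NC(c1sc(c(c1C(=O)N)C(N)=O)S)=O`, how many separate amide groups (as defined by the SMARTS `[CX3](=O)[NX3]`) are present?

3

[CX3](=O)[NX3] is the SMARTS for an amide: a carbonyl carbon bonded to a trivalent nitrogen.
The molecule carries 3 separate instances of a primary amide (-C(=O)NH2) meeting every constraint; each maps to a distinct set of atoms, giving 3 matches.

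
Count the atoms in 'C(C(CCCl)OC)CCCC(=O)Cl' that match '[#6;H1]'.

The query [#6;H1] means: any carbon bearing exactly one hydrogen.
Check the 13 heavy atoms by environment: 6× C (H2) → no; 1× C (H1) → match; 2× Cl (H0) → no; 2× O (H0) → no; 1× C (H3) → no; 1× C (H0) → no.
That gives 1 matching atom.

1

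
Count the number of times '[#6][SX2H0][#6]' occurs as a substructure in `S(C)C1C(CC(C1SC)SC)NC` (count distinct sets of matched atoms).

3

[#6][SX2H0][#6] is the SMARTS for a thioether: an aliphatic sulfur bridging two carbons with no H on the sulfur.
The molecule carries 3 separate instances of a methylthio ether (-SCH3) meeting every constraint; each maps to a distinct set of atoms, giving 3 matches.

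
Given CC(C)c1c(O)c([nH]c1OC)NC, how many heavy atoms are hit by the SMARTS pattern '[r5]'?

5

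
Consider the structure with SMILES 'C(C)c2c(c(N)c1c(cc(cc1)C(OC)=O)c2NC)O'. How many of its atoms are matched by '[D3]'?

The query [D3] means: atom with exactly three heavy-atom neighbours.
Check the 20 heavy atoms by environment: 7× c (aromatic, D3) → match; 3× c (aromatic, D2) → no; 1× N (D2) → no; 3× C (D1) → no; 1× C (D2) → no; 1× N (D1) → no; 1× C (D3) → match; 2× O (D1) → no; 1× O (D2) → no.
Summing the matching environments: 7 + 1 = 8 matching atoms.

8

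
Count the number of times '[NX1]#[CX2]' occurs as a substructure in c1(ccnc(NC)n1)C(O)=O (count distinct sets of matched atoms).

0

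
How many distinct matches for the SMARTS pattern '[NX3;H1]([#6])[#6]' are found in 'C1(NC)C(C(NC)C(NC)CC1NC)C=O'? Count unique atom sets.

4

[NX3;H1]([#6])[#6] is the SMARTS for a secondary amine: a trivalent nitrogen with one H, bonded to two carbons.
The molecule carries 4 separate instances of an N-methylamino group (-NHCH3) meeting every constraint; each maps to a distinct set of atoms, giving 4 matches.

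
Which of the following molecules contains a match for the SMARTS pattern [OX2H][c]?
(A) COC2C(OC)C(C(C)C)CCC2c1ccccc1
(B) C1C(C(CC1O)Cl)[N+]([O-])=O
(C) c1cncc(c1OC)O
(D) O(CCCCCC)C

C

[OX2H][c] describes a hydroxyl oxygen attached to an aromatic carbon (a phenol).
(A) has a methoxy ether (-OCH3) but the oxygen has H0, not H1.
(B) has a hydroxyl group (-OH) but the -OH is on an aliphatic carbon, not an aromatic c.
(C) contains a hydroxyl group (-OH), which satisfies every atom and bond constraint.
(D) has a methoxy ether (-OCH3) but the oxygen has H0, not H1.
So the answer is (C).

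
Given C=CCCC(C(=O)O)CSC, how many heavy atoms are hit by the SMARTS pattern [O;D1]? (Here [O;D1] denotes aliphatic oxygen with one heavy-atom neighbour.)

Check the 11 heavy atoms by environment: 4× C (D2) → no; 2× C (D3) → no; 1× S (D2) → no; 2× C (D1) → no; 2× O (D1) → match.
That gives 2 matching atoms.

2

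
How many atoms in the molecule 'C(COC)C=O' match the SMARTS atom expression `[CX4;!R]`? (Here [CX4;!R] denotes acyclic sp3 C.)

3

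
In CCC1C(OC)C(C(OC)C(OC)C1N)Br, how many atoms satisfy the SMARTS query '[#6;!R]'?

5

The query [#6;!R] means: carbon not in any ring.
Check the 16 heavy atoms by environment: 6× C (in 6-ring) → no; 3× O (acyclic) → no; 5× C (acyclic) → match; 1× Br (acyclic) → no; 1× N (acyclic) → no.
That gives 5 matching atoms.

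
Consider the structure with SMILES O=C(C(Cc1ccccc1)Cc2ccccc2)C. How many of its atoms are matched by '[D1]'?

2

The query [D1] means: atom with exactly one heavy-atom neighbour (degree 1).
Check the 18 heavy atoms by environment: 2× C (D2) → no; 2× C (D3) → no; 1× O (D1) → match; 1× C (D1) → match; 2× c (aromatic, D3) → no; 10× c (aromatic, D2) → no.
Summing the matching environments: 1 + 1 = 2 matching atoms.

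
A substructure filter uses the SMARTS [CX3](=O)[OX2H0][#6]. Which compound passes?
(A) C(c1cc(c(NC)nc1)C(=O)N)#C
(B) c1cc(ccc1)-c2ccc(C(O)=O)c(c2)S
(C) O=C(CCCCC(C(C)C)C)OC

[CX3](=O)[OX2H0][#6] describes a carbonyl carbon bonded to an oxygen that is itself bonded to carbon (no H on that O) (an ester).
(A) has a primary amide (-C(=O)NH2) but the carbonyl is bonded to N, not to an O-C linkage.
(B) has a carboxylic acid group (-C(=O)OH) but the singly-bonded O carries H (OX2H1, not H0).
(C) contains a methyl-ester group (-C(=O)OCH3), which satisfies every atom and bond constraint.
So the answer is (C).

C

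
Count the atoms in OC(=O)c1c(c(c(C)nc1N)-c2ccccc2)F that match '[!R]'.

6

Check the 18 heavy atoms by environment: 1× n (aromatic, in 6-ring) → no; 11× c (aromatic, in 6-ring) → no; 1× N (acyclic) → match; 2× C (acyclic) → match; 1× F (acyclic) → match; 2× O (acyclic) → match.
Summing the matching environments: 1 + 2 + 1 + 2 = 6 matching atoms.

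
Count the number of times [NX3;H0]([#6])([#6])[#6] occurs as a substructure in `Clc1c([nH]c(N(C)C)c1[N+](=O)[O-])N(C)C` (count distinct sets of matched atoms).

2

[NX3;H0]([#6])([#6])[#6] is the SMARTS for a tertiary amine: a trivalent nitrogen with no H, bonded to three carbons.
The molecule carries 2 separate instances of a dimethylamino group (-N(CH3)2) meeting every constraint; each maps to a distinct set of atoms, giving 2 matches.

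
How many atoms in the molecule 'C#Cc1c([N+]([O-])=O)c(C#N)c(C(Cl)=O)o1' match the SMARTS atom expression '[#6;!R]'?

4

The query [#6;!R] means: carbon not in any ring.
Check the 15 heavy atoms by environment: 1× o (aromatic, in 5-ring) → no; 4× c (aromatic, in 5-ring) → no; 4× C (acyclic) → match; 1× N (charge +1, acyclic) → no; 1× O (charge -1, acyclic) → no; 2× O (acyclic) → no; 1× N (acyclic) → no; 1× Cl (acyclic) → no.
That gives 4 matching atoms.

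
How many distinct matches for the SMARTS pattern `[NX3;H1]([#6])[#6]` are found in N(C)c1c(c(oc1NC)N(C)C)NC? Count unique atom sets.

3

[NX3;H1]([#6])[#6] is the SMARTS for a secondary amine: a trivalent nitrogen with one H, bonded to two carbons.
The molecule carries 3 separate instances of an N-methylamino group (-NHCH3) meeting every constraint; each maps to a distinct set of atoms, giving 3 matches.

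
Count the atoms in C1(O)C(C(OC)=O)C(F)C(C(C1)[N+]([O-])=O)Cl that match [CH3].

The query [CH3] means: aliphatic carbon with exactly three hydrogens.
Check the 16 heavy atoms by environment: 5× C (H1) → no; 1× C (H2) → no; 1× F (H0) → no; 1× N (charge +1, H0) → no; 1× O (charge -1, H0) → no; 3× O (H0) → no; 1× C (H0) → no; 1× C (H3) → match; 1× Cl (H0) → no; 1× O (H1) → no.
That gives 1 matching atom.

1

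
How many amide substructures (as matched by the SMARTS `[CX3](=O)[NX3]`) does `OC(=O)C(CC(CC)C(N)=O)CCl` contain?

[CX3](=O)[NX3] is the SMARTS for an amide: a carbonyl carbon bonded to a trivalent nitrogen.
Exactly one fragment in the molecule meets all constraints, giving 1 match.

1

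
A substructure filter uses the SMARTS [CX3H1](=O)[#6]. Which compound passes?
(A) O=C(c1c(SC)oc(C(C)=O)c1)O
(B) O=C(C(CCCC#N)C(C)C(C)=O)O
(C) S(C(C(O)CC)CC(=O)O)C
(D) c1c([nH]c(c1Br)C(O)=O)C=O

D

[CX3H1](=O)[#6] describes an sp2 carbon with one H, double-bonded to O and single-bonded to carbon (an aldehyde).
(A) has a carboxylic acid group (-C(=O)OH) but the carbonyl carbon has H0 and is bonded to O, not H1.
(B) has an acetyl/ketone group (-C(=O)CH3) but the carbonyl carbon has H0 (two carbon neighbours), not H1.
(C) has a carboxylic acid group (-C(=O)OH) but the carbonyl carbon has H0 and is bonded to O, not H1.
(D) contains an aldehyde (-CHO), which satisfies every atom and bond constraint.
So the answer is (D).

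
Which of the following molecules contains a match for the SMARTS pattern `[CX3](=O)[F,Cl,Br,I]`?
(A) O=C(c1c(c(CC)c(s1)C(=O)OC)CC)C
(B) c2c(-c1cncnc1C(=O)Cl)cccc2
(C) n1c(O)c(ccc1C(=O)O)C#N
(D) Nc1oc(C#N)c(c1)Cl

B

[CX3](=O)[F,Cl,Br,I] describes a carbonyl carbon bonded to a halogen (an acyl halide).
(A) has a methyl-ester group (-C(=O)OCH3) but the carbonyl is bonded to -O-C, not to a halogen.
(B) contains an acyl chloride (-C(=O)Cl), which satisfies every atom and bond constraint.
(C) has a carboxylic acid group (-C(=O)OH) but the carbonyl is bonded to -OH, not to a halogen.
(D) has a chloro substituent but the Cl is not on a carbonyl carbon.
So the answer is (B).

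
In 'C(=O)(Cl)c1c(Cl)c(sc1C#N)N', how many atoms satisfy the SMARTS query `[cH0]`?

4

The query [cH0] means: aromatic carbon with no attached hydrogen (substituted or ring-fusion).
Check the 12 heavy atoms by environment: 1× s (aromatic, H0) → no; 4× c (aromatic, H0) → match; 2× C (H0) → no; 1× O (H0) → no; 2× Cl (H0) → no; 1× N (H0) → no; 1× N (H2) → no.
That gives 4 matching atoms.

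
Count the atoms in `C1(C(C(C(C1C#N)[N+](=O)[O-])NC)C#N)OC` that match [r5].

5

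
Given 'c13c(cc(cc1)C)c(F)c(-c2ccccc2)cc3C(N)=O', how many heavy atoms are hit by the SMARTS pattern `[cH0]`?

The query [cH0] means: aromatic carbon with no attached hydrogen (substituted or ring-fusion).
Check the 21 heavy atoms by environment: 7× c (aromatic, H0) → match; 9× c (aromatic, H1) → no; 1× C (H3) → no; 1× C (H0) → no; 1× O (H0) → no; 1× N (H2) → no; 1× F (H0) → no.
That gives 7 matching atoms.

7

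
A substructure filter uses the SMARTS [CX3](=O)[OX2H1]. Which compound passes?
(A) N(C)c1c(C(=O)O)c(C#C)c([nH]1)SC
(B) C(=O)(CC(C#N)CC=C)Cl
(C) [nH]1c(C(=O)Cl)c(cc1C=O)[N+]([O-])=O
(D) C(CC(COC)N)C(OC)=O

[CX3](=O)[OX2H1] describes an sp2 carbon double-bonded to O and single-bonded to an -OH oxygen (a carboxylic acid).
(A) contains a carboxylic acid group (-C(=O)OH), which satisfies every atom and bond constraint.
(B) has an acyl chloride (-C(=O)Cl) but the carbonyl is bonded to Cl, not to an -OH oxygen.
(C) has an aldehyde (-CHO) but there is no singly-bonded oxygen on the carbonyl carbon.
(D) has a methyl-ester group (-C(=O)OCH3) but the singly-bonded O has no H (OX2H0, not OX2H1).
So the answer is (A).

A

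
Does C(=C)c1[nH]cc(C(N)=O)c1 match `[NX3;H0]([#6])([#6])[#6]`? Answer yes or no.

No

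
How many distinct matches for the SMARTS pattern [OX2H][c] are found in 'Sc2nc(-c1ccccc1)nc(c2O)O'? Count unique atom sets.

[OX2H][c] is the SMARTS for a phenol: a hydroxyl oxygen attached to an aromatic carbon.
The molecule carries 2 separate instances of a hydroxyl group (-OH) meeting every constraint; each maps to a distinct set of atoms, giving 2 matches.

2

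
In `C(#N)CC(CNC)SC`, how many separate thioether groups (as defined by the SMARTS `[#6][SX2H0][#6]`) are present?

1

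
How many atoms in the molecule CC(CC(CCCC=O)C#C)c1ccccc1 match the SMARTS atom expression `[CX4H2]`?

Check the 17 heavy atoms by environment: 1× C (H3, X4) → no; 2× C (H1, X4) → no; 4× C (H2, X4) → match; 1× C (H1, X3) → no; 1× O (H0, X1) → no; 1× C (H0, X2) → no; 1× C (H1, X2) → no; 1× c (aromatic, H0, X3) → no; 5× c (aromatic, H1, X3) → no.
That gives 4 matching atoms.

4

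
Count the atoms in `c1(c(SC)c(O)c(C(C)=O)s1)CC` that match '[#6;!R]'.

Check the 13 heavy atoms by environment: 1× s (aromatic, in 5-ring) → no; 4× c (aromatic, in 5-ring) → no; 2× O (acyclic) → no; 1× S (acyclic) → no; 5× C (acyclic) → match.
That gives 5 matching atoms.

5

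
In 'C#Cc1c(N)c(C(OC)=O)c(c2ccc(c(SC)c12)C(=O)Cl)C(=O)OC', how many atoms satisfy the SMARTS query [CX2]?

The query [CX2] means: C with X2: aliphatic carbon with exactly 2 total connections.
Check the 26 heavy atoms by environment: 10× c (aromatic, X3) → no; 3× C (X3) → no; 3× O (X1) → no; 2× O (X2) → no; 3× C (X4) → no; 1× Cl (X1) → no; 1× N (X3) → no; 2× C (X2) → match; 1× S (X2) → no.
That gives 2 matching atoms.

2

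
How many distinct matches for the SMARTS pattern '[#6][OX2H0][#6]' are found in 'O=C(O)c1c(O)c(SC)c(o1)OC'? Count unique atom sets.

1

[#6][OX2H0][#6] is the SMARTS for an ether: an aliphatic oxygen bridging two carbons with no H on the oxygen.
Exactly one fragment in the molecule meets all constraints, giving 1 match.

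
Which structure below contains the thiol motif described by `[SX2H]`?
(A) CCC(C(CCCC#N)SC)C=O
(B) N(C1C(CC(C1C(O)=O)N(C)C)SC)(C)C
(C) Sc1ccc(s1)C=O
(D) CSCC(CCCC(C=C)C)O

[SX2H] describes an aliphatic sulfur with two connections, one being H (a thiol).
(A) has a methylthio ether (-SCH3) but the sulfur has H0 (bonded to two carbons), not H1.
(B) has a methylthio ether (-SCH3) but the sulfur has H0 (bonded to two carbons), not H1.
(C) contains a thiol (-SH), which satisfies every atom and bond constraint.
(D) has a methylthio ether (-SCH3) but the sulfur has H0 (bonded to two carbons), not H1.
So the answer is (C).

C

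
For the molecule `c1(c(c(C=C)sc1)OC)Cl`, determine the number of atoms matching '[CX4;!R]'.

1

The query [CX4;!R] means: aliphatic carbon with four total connections, not in a ring.
Check the 10 heavy atoms by environment: 1× s (aromatic, X2, in 5-ring) → no; 4× c (aromatic, X3, in 5-ring) → no; 1× Cl (X1, acyclic) → no; 1× O (X2, acyclic) → no; 1× C (X4, acyclic) → match; 2× C (X3, acyclic) → no.
That gives 1 matching atom.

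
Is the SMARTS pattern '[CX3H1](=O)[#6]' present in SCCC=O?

The pattern [CX3H1](=O)[#6] describes an sp2 carbon with one H, double-bonded to O and single-bonded to carbon — an aldehyde.
The molecule carries an aldehyde (-CHO), whose atoms satisfy every constraint of the query, so the pattern matches.

Yes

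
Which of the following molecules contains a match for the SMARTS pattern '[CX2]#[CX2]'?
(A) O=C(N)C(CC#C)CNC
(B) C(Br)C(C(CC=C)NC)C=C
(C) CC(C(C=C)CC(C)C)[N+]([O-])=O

[CX2]#[CX2] describes a carbon-carbon triple bond (an alkyne).
(A) contains an ethynyl group (-C#CH), which satisfies every atom and bond constraint.
(B) has a vinyl group (-CH=CH2) but the C=C is a double bond; both carbons are CX3, not CX2.
(C) has a vinyl group (-CH=CH2) but the C=C is a double bond; both carbons are CX3, not CX2.
So the answer is (A).

A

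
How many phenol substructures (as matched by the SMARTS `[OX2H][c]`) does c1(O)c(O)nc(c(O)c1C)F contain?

[OX2H][c] is the SMARTS for a phenol: a hydroxyl oxygen attached to an aromatic carbon.
The molecule carries 3 separate instances of a hydroxyl group (-OH) meeting every constraint; each maps to a distinct set of atoms, giving 3 matches.

3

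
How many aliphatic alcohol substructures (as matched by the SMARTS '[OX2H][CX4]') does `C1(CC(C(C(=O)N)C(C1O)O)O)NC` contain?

[OX2H][CX4] is the SMARTS for an aliphatic alcohol: a hydroxyl oxygen bound to an sp3 (X4) carbon.
The molecule carries 3 separate instances of a hydroxyl group (-OH) meeting every constraint; each maps to a distinct set of atoms, giving 3 matches.

3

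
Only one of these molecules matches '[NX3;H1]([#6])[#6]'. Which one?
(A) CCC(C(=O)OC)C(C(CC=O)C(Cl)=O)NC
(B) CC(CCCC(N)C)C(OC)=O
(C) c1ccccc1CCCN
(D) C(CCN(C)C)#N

[NX3;H1]([#6])[#6] describes a trivalent nitrogen with one H, bonded to two carbons (a secondary amine).
(A) contains an N-methylamino group (-NHCH3), which satisfies every atom and bond constraint.
(B) has a primary amino group (-NH2) but the nitrogen has H2 and only one carbon neighbour.
(C) has a primary amino group (-NH2) but the nitrogen has H2 and only one carbon neighbour.
(D) has a dimethylamino group (-N(CH3)2) but the nitrogen has H0, not H1.
So the answer is (A).

A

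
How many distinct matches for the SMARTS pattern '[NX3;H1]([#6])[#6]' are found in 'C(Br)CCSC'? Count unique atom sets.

0

[NX3;H1]([#6])[#6] is the SMARTS for a secondary amine: a trivalent nitrogen with one H, bonded to two carbons.
No fragment in the molecule satisfies every constraint, giving 0 matches.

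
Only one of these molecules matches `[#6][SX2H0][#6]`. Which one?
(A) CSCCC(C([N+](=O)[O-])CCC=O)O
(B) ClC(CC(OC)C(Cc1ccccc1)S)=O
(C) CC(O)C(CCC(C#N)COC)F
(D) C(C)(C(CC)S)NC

[#6][SX2H0][#6] describes an aliphatic sulfur bridging two carbons with no H on the sulfur (a thioether).
(A) contains a methylthio ether (-SCH3), which satisfies every atom and bond constraint.
(B) has a methoxy ether (-OCH3) but the bridging atom is O, not S.
(C) has a methoxy ether (-OCH3) but the bridging atom is O, not S.
(D) has a thiol (-SH) but the sulfur has H1, not H0 bridging two carbons.
So the answer is (A).

A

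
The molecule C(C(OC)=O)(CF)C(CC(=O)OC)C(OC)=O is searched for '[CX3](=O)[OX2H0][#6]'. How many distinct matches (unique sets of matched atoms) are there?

3

[CX3](=O)[OX2H0][#6] is the SMARTS for an ester: a carbonyl carbon bonded to an oxygen that is itself bonded to carbon (no H on that O).
The molecule carries 3 separate instances of a methyl-ester group (-C(=O)OCH3) meeting every constraint; each maps to a distinct set of atoms, giving 3 matches.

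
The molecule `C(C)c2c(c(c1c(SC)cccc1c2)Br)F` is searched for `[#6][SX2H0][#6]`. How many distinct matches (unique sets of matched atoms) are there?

[#6][SX2H0][#6] is the SMARTS for a thioether: an aliphatic sulfur bridging two carbons with no H on the sulfur.
Exactly one fragment in the molecule meets all constraints, giving 1 match.

1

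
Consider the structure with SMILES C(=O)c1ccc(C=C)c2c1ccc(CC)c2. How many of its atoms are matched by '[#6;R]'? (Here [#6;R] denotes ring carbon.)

The query [#6;R] means: carbon that is part of a ring.
Check the 16 heavy atoms by environment: 10× c (aromatic, in 6-ring) → match; 5× C (acyclic) → no; 1× O (acyclic) → no.
That gives 10 matching atoms.

10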